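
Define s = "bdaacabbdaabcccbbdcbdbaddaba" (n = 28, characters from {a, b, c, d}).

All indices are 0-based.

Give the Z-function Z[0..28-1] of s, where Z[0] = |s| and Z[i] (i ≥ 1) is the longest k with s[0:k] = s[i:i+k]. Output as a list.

Z[0]=28
i=1: i≥r, start 0; Z[1]=0
i=2: i≥r, start 0; Z[2]=0
i=3: i≥r, start 0; Z[3]=0
i=4: i≥r, start 0; Z[4]=0
i=5: i≥r, start 0; Z[5]=0
i=6: i≥r, start 0; Z[6]=1 grow→box=[6,7)
i=7: i≥r, start 0; Z[7]=4 grow→box=[7,11)
i=8: min(r-i=3, Z[1]=0)=0; Z[8]=0
i=9: min(r-i=2, Z[2]=0)=0; Z[9]=0
i=10: min(r-i=1, Z[3]=0)=0; Z[10]=0
i=11: i≥r, start 0; Z[11]=1 grow→box=[11,12)
i=12: i≥r, start 0; Z[12]=0
i=13: i≥r, start 0; Z[13]=0
i=14: i≥r, start 0; Z[14]=0
i=15: i≥r, start 0; Z[15]=1 grow→box=[15,16)
i=16: i≥r, start 0; Z[16]=2 grow→box=[16,18)
i=17: min(r-i=1, Z[1]=0)=0; Z[17]=0
i=18: i≥r, start 0; Z[18]=0
i=19: i≥r, start 0; Z[19]=2 grow→box=[19,21)
i=20: min(r-i=1, Z[1]=0)=0; Z[20]=0
i=21: i≥r, start 0; Z[21]=1 grow→box=[21,22)
i=22: i≥r, start 0; Z[22]=0
i=23: i≥r, start 0; Z[23]=0
i=24: i≥r, start 0; Z[24]=0
i=25: i≥r, start 0; Z[25]=0
i=26: i≥r, start 0; Z[26]=1 grow→box=[26,27)
i=27: i≥r, start 0; Z[27]=0

[28, 0, 0, 0, 0, 0, 1, 4, 0, 0, 0, 1, 0, 0, 0, 1, 2, 0, 0, 2, 0, 1, 0, 0, 0, 0, 1, 0]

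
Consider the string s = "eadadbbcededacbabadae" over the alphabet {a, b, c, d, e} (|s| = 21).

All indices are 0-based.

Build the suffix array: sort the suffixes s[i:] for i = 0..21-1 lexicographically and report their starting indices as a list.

rank | idx | suffix
   0 |  15 | abadae
   1 |  12 | acbabadae
   2 |   1 | adadbbcededacbabadae
   3 |  17 | adae
   4 |   3 | adbbcededacbabadae
   5 |  19 | ae
   6 |  14 | babadae
   7 |  16 | badae
   8 |   5 | bbcededacbabadae
   9 |   6 | bcededacbabadae
  10 |  13 | cbabadae
  11 |   7 | cededacbabadae
  12 |  11 | dacbabadae
  13 |   2 | dadbbcededacbabadae
  14 |  18 | dae
  15 |   4 | dbbcededacbabadae
  16 |   9 | dedacbabadae
  17 |  20 | e
  18 |   0 | eadadbbcededacbabadae
  19 |  10 | edacbabadae
  20 |   8 | ededacbabadae

[15, 12, 1, 17, 3, 19, 14, 16, 5, 6, 13, 7, 11, 2, 18, 4, 9, 20, 0, 10, 8]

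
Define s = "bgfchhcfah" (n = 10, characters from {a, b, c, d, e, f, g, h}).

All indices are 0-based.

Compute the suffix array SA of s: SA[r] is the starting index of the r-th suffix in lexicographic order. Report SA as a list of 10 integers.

[8, 0, 6, 3, 7, 2, 1, 9, 5, 4]

rank | idx | suffix
   0 |   8 | ah
   1 |   0 | bgfchhcfah
   2 |   6 | cfah
   3 |   3 | chhcfah
   4 |   7 | fah
   5 |   2 | fchhcfah
   6 |   1 | gfchhcfah
   7 |   9 | h
   8 |   5 | hcfah
   9 |   4 | hhcfah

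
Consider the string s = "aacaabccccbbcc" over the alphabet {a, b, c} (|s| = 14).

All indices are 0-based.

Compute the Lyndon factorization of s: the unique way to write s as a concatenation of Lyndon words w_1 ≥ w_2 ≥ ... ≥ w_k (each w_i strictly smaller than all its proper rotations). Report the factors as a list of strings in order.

["aac", "aabccccbbcc"]

emit factor 1: 'aac' (i=0, period=3)
emit factor 2: 'aabccccbbcc' (i=3, period=11)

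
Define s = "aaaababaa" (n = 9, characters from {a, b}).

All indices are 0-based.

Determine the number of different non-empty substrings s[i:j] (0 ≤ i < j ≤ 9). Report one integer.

31

sorted suffixes:
  #0 SA[0]=8  'a'
  #1 SA[1]=7  'aa'
  #2 SA[2]=0  'aaaababaa'
  #3 SA[3]=1  'aaababaa'
  #4 SA[4]=2  'aababaa'
  #5 SA[5]=5  'abaa'
  #6 SA[6]=3  'ababaa'
  #7 SA[7]=6  'baa'
  #8 SA[8]=4  'babaa'

SA = [8, 7, 0, 1, 2, 5, 3, 6, 4]
rank  pair      lcp
   1  s[8:],s[7:]  1  'a'
   2  s[7:],s[0:]  2  'aa'
   3  s[0:],s[1:]  3  'aaa'
   4  s[1:],s[2:]  2  'aa'
   5  s[2:],s[5:]  1  'a'
   6  s[5:],s[3:]  3  'aba'
   7  s[3:],s[6:]  0  ''
   8  s[6:],s[4:]  2  'ba'

n(n+1)/2 = 9·10/2 = 45
Σ LCP = 0 + 1 + 2 + 3 + 2 + 1 + 3 + 0 + 2 = 14
distinct = 45 − 14 = 31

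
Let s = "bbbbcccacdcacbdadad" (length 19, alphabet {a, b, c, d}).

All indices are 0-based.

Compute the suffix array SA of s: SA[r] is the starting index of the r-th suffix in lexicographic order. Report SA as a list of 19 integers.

rank→(start, suffix):
  0 → (11, 'acbdadad')
  1 → (7, 'acdcacbdadad')
  2 → (17, 'ad')
  3 → (15, 'adad')
  4 → (0, 'bbbbcccacdcacbdadad')
  5 → (1, 'bbbcccacdcacbdadad')
  6 → (2, 'bbcccacdcacbdadad')
  7 → (3, 'bcccacdcacbdadad')
  8 → (13, 'bdadad')
  9 → (10, 'cacbdadad')
  10 → (6, 'cacdcacbdadad')
  11 → (12, 'cbdadad')
  12 → (5, 'ccacdcacbdadad')
  13 → (4, 'cccacdcacbdadad')
  14 → (8, 'cdcacbdadad')
  15 → (18, 'd')
  16 → (16, 'dad')
  17 → (14, 'dadad')
  18 → (9, 'dcacbdadad')

[11, 7, 17, 15, 0, 1, 2, 3, 13, 10, 6, 12, 5, 4, 8, 18, 16, 14, 9]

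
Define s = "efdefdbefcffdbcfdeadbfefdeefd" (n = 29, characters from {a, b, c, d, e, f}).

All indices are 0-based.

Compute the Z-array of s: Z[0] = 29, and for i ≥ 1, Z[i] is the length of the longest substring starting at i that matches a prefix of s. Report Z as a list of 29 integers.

[29, 0, 0, 3, 0, 0, 0, 2, 0, 0, 0, 0, 0, 0, 0, 0, 0, 1, 0, 0, 0, 0, 4, 0, 0, 1, 3, 0, 0]

Z[0]=29
i=1: fresh scan; Z[1]=0
i=2: fresh scan; Z[2]=0
i=3: fresh scan; Z[3]=3 grow→box=[3,6)
i=4: min(r-i=2, Z[1]=0)=0; Z[4]=0
i=5: min(r-i=1, Z[2]=0)=0; Z[5]=0
i=6: fresh scan; Z[6]=0
i=7: fresh scan; Z[7]=2 grow→box=[7,9)
i=8: min(r-i=1, Z[1]=0)=0; Z[8]=0
i=9: fresh scan; Z[9]=0
i=10: fresh scan; Z[10]=0
i=11: fresh scan; Z[11]=0
i=12: fresh scan; Z[12]=0
i=13: fresh scan; Z[13]=0
i=14: fresh scan; Z[14]=0
i=15: fresh scan; Z[15]=0
i=16: fresh scan; Z[16]=0
i=17: fresh scan; Z[17]=1 grow→box=[17,18)
i=18: fresh scan; Z[18]=0
i=19: fresh scan; Z[19]=0
i=20: fresh scan; Z[20]=0
i=21: fresh scan; Z[21]=0
i=22: fresh scan; Z[22]=4 grow→box=[22,26)
i=23: min(r-i=3, Z[1]=0)=0; Z[23]=0
i=24: min(r-i=2, Z[2]=0)=0; Z[24]=0
i=25: min(r-i=1, Z[3]=3)=1; Z[25]=1
i=26: fresh scan; Z[26]=3 grow→box=[26,29)
i=27: min(r-i=2, Z[1]=0)=0; Z[27]=0
i=28: min(r-i=1, Z[2]=0)=0; Z[28]=0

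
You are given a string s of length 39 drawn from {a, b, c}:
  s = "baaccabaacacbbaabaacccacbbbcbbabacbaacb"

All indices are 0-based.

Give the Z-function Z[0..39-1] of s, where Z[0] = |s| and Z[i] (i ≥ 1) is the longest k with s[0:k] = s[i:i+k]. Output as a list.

Z[0]=39
i=1: fresh scan; Z[1]=0
i=2: fresh scan; Z[2]=0
i=3: fresh scan; Z[3]=0
i=4: fresh scan; Z[4]=0
i=5: fresh scan; Z[5]=0
i=6: fresh scan; Z[6]=4 scan→box=[6,10)
i=7: min(r-i=3, Z[1]=0)=0; Z[7]=0
i=8: min(r-i=2, Z[2]=0)=0; Z[8]=0
i=9: min(r-i=1, Z[3]=0)=0; Z[9]=0
i=10: fresh scan; Z[10]=0
i=11: fresh scan; Z[11]=0
i=12: fresh scan; Z[12]=1 scan→box=[12,13)
i=13: fresh scan; Z[13]=3 scan→box=[13,16)
i=14: min(r-i=2, Z[1]=0)=0; Z[14]=0
i=15: min(r-i=1, Z[2]=0)=0; Z[15]=0
i=16: fresh scan; Z[16]=5 scan→box=[16,21)
i=17: min(r-i=4, Z[1]=0)=0; Z[17]=0
i=18: min(r-i=3, Z[2]=0)=0; Z[18]=0
i=19: min(r-i=2, Z[3]=0)=0; Z[19]=0
i=20: min(r-i=1, Z[4]=0)=0; Z[20]=0
i=21: fresh scan; Z[21]=0
i=22: fresh scan; Z[22]=0
i=23: fresh scan; Z[23]=0
i=24: fresh scan; Z[24]=1 scan→box=[24,25)
i=25: fresh scan; Z[25]=1 scan→box=[25,26)
i=26: fresh scan; Z[26]=1 scan→box=[26,27)
i=27: fresh scan; Z[27]=0
i=28: fresh scan; Z[28]=1 scan→box=[28,29)
i=29: fresh scan; Z[29]=2 scan→box=[29,31)
i=30: min(r-i=1, Z[1]=0)=0; Z[30]=0
i=31: fresh scan; Z[31]=2 scan→box=[31,33)
i=32: min(r-i=1, Z[1]=0)=0; Z[32]=0
i=33: fresh scan; Z[33]=0
i=34: fresh scan; Z[34]=4 scan→box=[34,38)
i=35: min(r-i=3, Z[1]=0)=0; Z[35]=0
i=36: min(r-i=2, Z[2]=0)=0; Z[36]=0
i=37: min(r-i=1, Z[3]=0)=0; Z[37]=0
i=38: fresh scan; Z[38]=1 scan→box=[38,39)

[39, 0, 0, 0, 0, 0, 4, 0, 0, 0, 0, 0, 1, 3, 0, 0, 5, 0, 0, 0, 0, 0, 0, 0, 1, 1, 1, 0, 1, 2, 0, 2, 0, 0, 4, 0, 0, 0, 1]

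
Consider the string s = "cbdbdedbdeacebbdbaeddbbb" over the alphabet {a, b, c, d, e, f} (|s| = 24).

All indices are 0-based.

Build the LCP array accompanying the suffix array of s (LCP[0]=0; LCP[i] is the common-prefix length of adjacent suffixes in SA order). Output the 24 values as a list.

[0, 1, 0, 1, 1, 2, 2, 1, 3, 2, 3, 0, 1, 0, 2, 2, 4, 1, 1, 2, 0, 1, 1, 2]

rank | idx | suffix
   0 |  10 | acebbdbaeddbbb
   1 |  17 | aeddbbb
   2 |  23 | b
   3 |  16 | baeddbbb
   4 |  22 | bb
   5 |  21 | bbb
   6 |  13 | bbdbaeddbbb
   7 |  14 | bdbaeddbbb
   8 |   1 | bdbdedbdeacebbdbaeddbbb
   9 |   7 | bdeacebbdbaeddbbb
  10 |   3 | bdedbdeacebbdbaeddbbb
  11 |   0 | cbdbdedbdeacebbdbaeddbbb
  12 |  11 | cebbdbaeddbbb
  13 |  15 | dbaeddbbb
  14 |  20 | dbbb
  15 |   6 | dbdeacebbdbaeddbbb
  16 |   2 | dbdedbdeacebbdbaeddbbb
  17 |  19 | ddbbb
  18 |   8 | deacebbdbaeddbbb
  19 |   4 | dedbdeacebbdbaeddbbb
  20 |   9 | eacebbdbaeddbbb
  21 |  12 | ebbdbaeddbbb
  22 |   5 | edbdeacebbdbaeddbbb
  23 |  18 | eddbbb

SA = [10, 17, 23, 16, 22, 21, 13, 14, 1, 7, 3, 0, 11, 15, 20, 6, 2, 19, 8, 4, 9, 12, 5, 18]
rank  pair      lcp
   1  s[10:],s[17:]  1  'a'
   2  s[17:],s[23:]  0  ''
   3  s[23:],s[16:]  1  'b'
   4  s[16:],s[22:]  1  'b'
   5  s[22:],s[21:]  2  'bb'
   6  s[21:],s[13:]  2  'bb'
   7  s[13:],s[14:]  1  'b'
   8  s[14:],s[1:]  3  'bdb'
   9  s[1:],s[7:]  2  'bd'
  10  s[7:],s[3:]  3  'bde'
  11  s[3:],s[0:]  0  ''
  12  s[0:],s[11:]  1  'c'
  13  s[11:],s[15:]  0  ''
  14  s[15:],s[20:]  2  'db'
  15  s[20:],s[6:]  2  'db'
  16  s[6:],s[2:]  4  'dbde'
  17  s[2:],s[19:]  1  'd'
  18  s[19:],s[8:]  1  'd'
  19  s[8:],s[4:]  2  'de'
  20  s[4:],s[9:]  0  ''
  21  s[9:],s[12:]  1  'e'
  22  s[12:],s[5:]  1  'e'
  23  s[5:],s[18:]  2  'ed'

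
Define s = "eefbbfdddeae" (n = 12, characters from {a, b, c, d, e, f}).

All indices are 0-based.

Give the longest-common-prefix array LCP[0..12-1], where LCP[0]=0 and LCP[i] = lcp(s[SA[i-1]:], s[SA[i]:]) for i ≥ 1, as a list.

[0, 0, 1, 0, 2, 1, 0, 1, 1, 1, 0, 1]

sorted suffixes:
  #0 SA[0]=10  'ae'
  #1 SA[1]=3  'bbfdddeae'
  #2 SA[2]=4  'bfdddeae'
  #3 SA[3]=6  'dddeae'
  #4 SA[4]=7  'ddeae'
  #5 SA[5]=8  'deae'
  #6 SA[6]=11  'e'
  #7 SA[7]=9  'eae'
  #8 SA[8]=0  'eefbbfdddeae'
  #9 SA[9]=1  'efbbfdddeae'
  #10 SA[10]=2  'fbbfdddeae'
  #11 SA[11]=5  'fdddeae'

SA = [10, 3, 4, 6, 7, 8, 11, 9, 0, 1, 2, 5]
rank  pair      lcp
   1  s[10:],s[3:]  0  ''
   2  s[3:],s[4:]  1  'b'
   3  s[4:],s[6:]  0  ''
   4  s[6:],s[7:]  2  'dd'
   5  s[7:],s[8:]  1  'd'
   6  s[8:],s[11:]  0  ''
   7  s[11:],s[9:]  1  'e'
   8  s[9:],s[0:]  1  'e'
   9  s[0:],s[1:]  1  'e'
  10  s[1:],s[2:]  0  ''
  11  s[2:],s[5:]  1  'f'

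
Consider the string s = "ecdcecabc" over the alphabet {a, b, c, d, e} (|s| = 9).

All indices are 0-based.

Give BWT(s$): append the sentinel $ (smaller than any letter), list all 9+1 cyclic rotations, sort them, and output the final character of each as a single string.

rank  rotation    last
    0  $ecdcecabc  c
    1  abc$ecdcec  c
    2  bc$ecdceca  a
    3  c$ecdcecab  b
    4  cabc$ecdce  e
    5  cdcecabc$e  e
    6  cecabc$ecd  d
    7  dcecabc$ec  c
    8  ecabc$ecdc  c
    9  ecdcecabc$  $

ccabeedcc$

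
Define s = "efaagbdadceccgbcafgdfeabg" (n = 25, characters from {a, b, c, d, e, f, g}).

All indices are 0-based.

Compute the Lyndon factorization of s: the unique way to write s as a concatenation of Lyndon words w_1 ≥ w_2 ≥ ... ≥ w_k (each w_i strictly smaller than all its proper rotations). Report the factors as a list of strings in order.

emit factor 1: 'ef' (i=0, period=2)
emit factor 2: 'aagbdadceccgbcafgdfeabg' (i=2, period=23)

["ef", "aagbdadceccgbcafgdfeabg"]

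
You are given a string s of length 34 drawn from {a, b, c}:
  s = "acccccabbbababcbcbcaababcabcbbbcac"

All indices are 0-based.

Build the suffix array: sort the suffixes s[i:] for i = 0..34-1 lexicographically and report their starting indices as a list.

[19, 20, 10, 6, 22, 25, 12, 32, 0, 9, 21, 11, 8, 7, 28, 29, 17, 23, 30, 26, 15, 13, 33, 18, 5, 24, 31, 27, 16, 14, 4, 3, 2, 1]

sorted suffixes:
  #0 SA[0]=19  'aababcabcbbbcac'
  #1 SA[1]=20  'ababcabcbbbcac'
  #2 SA[2]=10  'ababcbcbcaababcabcbbbcac'
  #3 SA[3]=6  'abbbababcbcbcaababcabcbbbcac'
  #4 SA[4]=22  'abcabcbbbcac'
  #5 SA[5]=25  'abcbbbcac'
  #6 SA[6]=12  'abcbcbcaababcabcbbbcac'
  #7 SA[7]=32  'ac'
  #8 SA[8]=0  'acccccabbbababcbcbcaababcabcbbbcac'
  #9 SA[9]=9  'bababcbcbcaababcabcbbbcac'
  #10 SA[10]=21  'babcabcbbbcac'
  #11 SA[11]=11  'babcbcbcaababcabcbbbcac'
  #12 SA[12]=8  'bbababcbcbcaababcabcbbbcac'
  #13 SA[13]=7  'bbbababcbcbcaababcabcbbbcac'
  #14 SA[14]=28  'bbbcac'
  #15 SA[15]=29  'bbcac'
  #16 SA[16]=17  'bcaababcabcbbbcac'
  #17 SA[17]=23  'bcabcbbbcac'
  #18 SA[18]=30  'bcac'
  #19 SA[19]=26  'bcbbbcac'
  #20 SA[20]=15  'bcbcaababcabcbbbcac'
  #21 SA[21]=13  'bcbcbcaababcabcbbbcac'
  #22 SA[22]=33  'c'
  #23 SA[23]=18  'caababcabcbbbcac'
  #24 SA[24]=5  'cabbbababcbcbcaababcabcbbbcac'
  #25 SA[25]=24  'cabcbbbcac'
  #26 SA[26]=31  'cac'
  #27 SA[27]=27  'cbbbcac'
  #28 SA[28]=16  'cbcaababcabcbbbcac'
  #29 SA[29]=14  'cbcbcaababcabcbbbcac'
  #30 SA[30]=4  'ccabbbababcbcbcaababcabcbbbcac'
  #31 SA[31]=3  'cccabbbababcbcbcaababcabcbbbcac'
  #32 SA[32]=2  'ccccabbbababcbcbcaababcabcbbbcac'
  #33 SA[33]=1  'cccccabbbababcbcbcaababcabcbbbcac'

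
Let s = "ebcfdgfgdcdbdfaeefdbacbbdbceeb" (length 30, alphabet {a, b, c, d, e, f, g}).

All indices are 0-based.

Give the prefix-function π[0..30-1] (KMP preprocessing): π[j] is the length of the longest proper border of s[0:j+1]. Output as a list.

π[0] = 0
j=1 s[j]='b': π[1]=0 (border '')
j=2 s[j]='c': π[2]=0 (border '')
j=3 s[j]='f': π[3]=0 (border '')
j=4 s[j]='d': π[4]=0 (border '')
j=5 s[j]='g': π[5]=0 (border '')
j=6 s[j]='f': π[6]=0 (border '')
j=7 s[j]='g': π[7]=0 (border '')
j=8 s[j]='d': π[8]=0 (border '')
j=9 s[j]='c': π[9]=0 (border '')
j=10 s[j]='d': π[10]=0 (border '')
j=11 s[j]='b': π[11]=0 (border '')
j=12 s[j]='d': π[12]=0 (border '')
j=13 s[j]='f': π[13]=0 (border '')
j=14 s[j]='a': π[14]=0 (border '')
j=15 s[j]='e': π[15]=1 (border 'e')
j=16 s[j]='e': k: 1→0; π[16]=1 (border 'e')
j=17 s[j]='f': k: 1→0; π[17]=0 (border '')
j=18 s[j]='d': π[18]=0 (border '')
j=19 s[j]='b': π[19]=0 (border '')
j=20 s[j]='a': π[20]=0 (border '')
j=21 s[j]='c': π[21]=0 (border '')
j=22 s[j]='b': π[22]=0 (border '')
j=23 s[j]='b': π[23]=0 (border '')
j=24 s[j]='d': π[24]=0 (border '')
j=25 s[j]='b': π[25]=0 (border '')
j=26 s[j]='c': π[26]=0 (border '')
j=27 s[j]='e': π[27]=1 (border 'e')
j=28 s[j]='e': k: 1→0; π[28]=1 (border 'e')
j=29 s[j]='b': π[29]=2 (border 'eb')

[0, 0, 0, 0, 0, 0, 0, 0, 0, 0, 0, 0, 0, 0, 0, 1, 1, 0, 0, 0, 0, 0, 0, 0, 0, 0, 0, 1, 1, 2]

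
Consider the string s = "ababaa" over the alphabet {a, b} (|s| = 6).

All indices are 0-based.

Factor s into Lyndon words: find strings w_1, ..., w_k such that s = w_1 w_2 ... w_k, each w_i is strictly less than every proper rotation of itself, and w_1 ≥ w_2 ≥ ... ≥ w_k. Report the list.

["ab", "ab", "a", "a"]

emit factor 1: 'ab' (i=0, period=2)
emit factor 2: 'ab' (i=2, period=2)
emit factor 3: 'a' (i=4, period=1)
emit factor 4: 'a' (i=5, period=1)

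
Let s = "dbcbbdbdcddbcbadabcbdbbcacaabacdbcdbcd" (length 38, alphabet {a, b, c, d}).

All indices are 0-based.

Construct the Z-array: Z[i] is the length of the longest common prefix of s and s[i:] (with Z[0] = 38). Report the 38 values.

Z[0]=38
i=1: outside box; Z[1]=0
i=2: outside box; Z[2]=0
i=3: outside box; Z[3]=0
i=4: outside box; Z[4]=0
i=5: outside box; Z[5]=2 scan→box=[5,7)
i=6: min(r-i=1, Z[1]=0)=0; Z[6]=0
i=7: outside box; Z[7]=1 scan→box=[7,8)
i=8: outside box; Z[8]=0
i=9: outside box; Z[9]=1 scan→box=[9,10)
i=10: outside box; Z[10]=4 scan→box=[10,14)
i=11: min(r-i=3, Z[1]=0)=0; Z[11]=0
i=12: min(r-i=2, Z[2]=0)=0; Z[12]=0
i=13: min(r-i=1, Z[3]=0)=0; Z[13]=0
i=14: outside box; Z[14]=0
i=15: outside box; Z[15]=1 scan→box=[15,16)
i=16: outside box; Z[16]=0
i=17: outside box; Z[17]=0
i=18: outside box; Z[18]=0
i=19: outside box; Z[19]=0
i=20: outside box; Z[20]=2 scan→box=[20,22)
i=21: min(r-i=1, Z[1]=0)=0; Z[21]=0
i=22: outside box; Z[22]=0
i=23: outside box; Z[23]=0
i=24: outside box; Z[24]=0
i=25: outside box; Z[25]=0
i=26: outside box; Z[26]=0
i=27: outside box; Z[27]=0
i=28: outside box; Z[28]=0
i=29: outside box; Z[29]=0
i=30: outside box; Z[30]=0
i=31: outside box; Z[31]=3 scan→box=[31,34)
i=32: min(r-i=2, Z[1]=0)=0; Z[32]=0
i=33: min(r-i=1, Z[2]=0)=0; Z[33]=0
i=34: outside box; Z[34]=3 scan→box=[34,37)
i=35: min(r-i=2, Z[1]=0)=0; Z[35]=0
i=36: min(r-i=1, Z[2]=0)=0; Z[36]=0
i=37: outside box; Z[37]=1 scan→box=[37,38)

[38, 0, 0, 0, 0, 2, 0, 1, 0, 1, 4, 0, 0, 0, 0, 1, 0, 0, 0, 0, 2, 0, 0, 0, 0, 0, 0, 0, 0, 0, 0, 3, 0, 0, 3, 0, 0, 1]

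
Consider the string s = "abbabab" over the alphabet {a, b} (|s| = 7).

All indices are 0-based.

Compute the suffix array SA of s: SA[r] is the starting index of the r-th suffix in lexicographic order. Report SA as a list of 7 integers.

[5, 3, 0, 6, 4, 2, 1]

rank | idx | suffix
   0 |   5 | ab
   1 |   3 | abab
   2 |   0 | abbabab
   3 |   6 | b
   4 |   4 | bab
   5 |   2 | babab
   6 |   1 | bbabab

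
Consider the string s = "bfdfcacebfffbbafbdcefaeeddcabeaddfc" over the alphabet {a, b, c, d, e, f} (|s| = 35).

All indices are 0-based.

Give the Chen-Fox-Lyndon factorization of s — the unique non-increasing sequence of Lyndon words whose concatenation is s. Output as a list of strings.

["bfdfc", "acebfffbbafbdcefaeeddc", "abeaddfc"]

emit factor 1: 'bfdfc' (i=0, period=5)
emit factor 2: 'acebfffbbafbdcefaeeddc' (i=5, period=22)
emit factor 3: 'abeaddfc' (i=27, period=8)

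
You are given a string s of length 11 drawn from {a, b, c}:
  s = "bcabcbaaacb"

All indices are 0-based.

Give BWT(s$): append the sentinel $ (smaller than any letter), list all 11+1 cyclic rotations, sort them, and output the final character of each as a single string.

bbacacc$abab

rank  rotation      last
    0  $bcabcbaaacb  b
    1  aaacb$bcabcb  b
    2  aacb$bcabcba  a
    3  abcbaaacb$bc  c
    4  acb$bcabcbaa  a
    5  b$bcabcbaaac  c
    6  baaacb$bcabc  c
    7  bcabcbaaacb$  $
    8  bcbaaacb$bca  a
    9  cabcbaaacb$b  b
   10  cb$bcabcbaaa  a
   11  cbaaacb$bcab  b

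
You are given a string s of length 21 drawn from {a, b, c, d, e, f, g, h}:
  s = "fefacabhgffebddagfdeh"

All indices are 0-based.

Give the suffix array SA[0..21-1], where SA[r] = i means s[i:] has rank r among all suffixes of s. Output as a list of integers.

[5, 3, 15, 12, 6, 4, 14, 13, 18, 11, 1, 19, 2, 17, 10, 0, 9, 16, 8, 20, 7]

sorted suffixes:
  #0 SA[0]=5  'abhgffebddagfdeh'
  #1 SA[1]=3  'acabhgffebddagfdeh'
  #2 SA[2]=15  'agfdeh'
  #3 SA[3]=12  'bddagfdeh'
  #4 SA[4]=6  'bhgffebddagfdeh'
  #5 SA[5]=4  'cabhgffebddagfdeh'
  #6 SA[6]=14  'dagfdeh'
  #7 SA[7]=13  'ddagfdeh'
  #8 SA[8]=18  'deh'
  #9 SA[9]=11  'ebddagfdeh'
  #10 SA[10]=1  'efacabhgffebddagfdeh'
  #11 SA[11]=19  'eh'
  #12 SA[12]=2  'facabhgffebddagfdeh'
  #13 SA[13]=17  'fdeh'
  #14 SA[14]=10  'febddagfdeh'
  #15 SA[15]=0  'fefacabhgffebddagfdeh'
  #16 SA[16]=9  'ffebddagfdeh'
  #17 SA[17]=16  'gfdeh'
  #18 SA[18]=8  'gffebddagfdeh'
  #19 SA[19]=20  'h'
  #20 SA[20]=7  'hgffebddagfdeh'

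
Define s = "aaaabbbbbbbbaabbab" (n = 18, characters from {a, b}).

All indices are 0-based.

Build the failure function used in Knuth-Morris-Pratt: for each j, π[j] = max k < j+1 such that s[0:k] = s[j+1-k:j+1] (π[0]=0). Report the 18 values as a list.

π[0] = 0
j=1 s[j]='a': π[1]=1 (border 'a')
j=2 s[j]='a': π[2]=2 (border 'aa')
j=3 s[j]='a': π[3]=3 (border 'aaa')
j=4 s[j]='b': k: 3→2→1→0; π[4]=0 (border '')
j=5 s[j]='b': π[5]=0 (border '')
j=6 s[j]='b': π[6]=0 (border '')
j=7 s[j]='b': π[7]=0 (border '')
j=8 s[j]='b': π[8]=0 (border '')
j=9 s[j]='b': π[9]=0 (border '')
j=10 s[j]='b': π[10]=0 (border '')
j=11 s[j]='b': π[11]=0 (border '')
j=12 s[j]='a': π[12]=1 (border 'a')
j=13 s[j]='a': π[13]=2 (border 'aa')
j=14 s[j]='b': k: 2→1→0; π[14]=0 (border '')
j=15 s[j]='b': π[15]=0 (border '')
j=16 s[j]='a': π[16]=1 (border 'a')
j=17 s[j]='b': k: 1→0; π[17]=0 (border '')

[0, 1, 2, 3, 0, 0, 0, 0, 0, 0, 0, 0, 1, 2, 0, 0, 1, 0]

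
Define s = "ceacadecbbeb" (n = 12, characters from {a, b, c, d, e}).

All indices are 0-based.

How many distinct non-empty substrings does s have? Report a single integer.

sorted suffixes:
  #0 SA[0]=2  'acadecbbeb'
  #1 SA[1]=4  'adecbbeb'
  #2 SA[2]=11  'b'
  #3 SA[3]=8  'bbeb'
  #4 SA[4]=9  'beb'
  #5 SA[5]=3  'cadecbbeb'
  #6 SA[6]=7  'cbbeb'
  #7 SA[7]=0  'ceacadecbbeb'
  #8 SA[8]=5  'decbbeb'
  #9 SA[9]=1  'eacadecbbeb'
  #10 SA[10]=10  'eb'
  #11 SA[11]=6  'ecbbeb'

SA = [2, 4, 11, 8, 9, 3, 7, 0, 5, 1, 10, 6]
i: (SA[i-1],SA[i]) lcp shared
  1: (2,4) 1 'a'
  2: (4,11) 0 ''
  3: (11,8) 1 'b'
  4: (8,9) 1 'b'
  5: (9,3) 0 ''
  6: (3,7) 1 'c'
  7: (7,0) 1 'c'
  8: (0,5) 0 ''
  9: (5,1) 0 ''
  10: (1,10) 1 'e'
  11: (10,6) 1 'e'

n(n+1)/2 = 12·13/2 = 78
Σ LCP = 0 + 1 + 0 + 1 + 1 + 0 + 1 + 1 + 0 + 0 + 1 + 1 = 7
distinct = 78 − 7 = 71

71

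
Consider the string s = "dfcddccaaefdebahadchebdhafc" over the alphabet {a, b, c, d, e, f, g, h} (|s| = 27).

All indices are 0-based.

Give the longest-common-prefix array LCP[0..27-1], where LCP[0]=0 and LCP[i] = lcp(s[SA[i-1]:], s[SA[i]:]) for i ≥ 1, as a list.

rank | idx | suffix
   0 |   7 | aaefdebahadchebdhafc
   1 |  16 | adchebdhafc
   2 |   8 | aefdebahadchebdhafc
   3 |  24 | afc
   4 |  14 | ahadchebdhafc
   5 |  13 | bahadchebdhafc
   6 |  21 | bdhafc
   7 |  26 | c
   8 |   6 | caaefdebahadchebdhafc
   9 |   5 | ccaaefdebahadchebdhafc
  10 |   2 | cddccaaefdebahadchebdhafc
  11 |  18 | chebdhafc
  12 |   4 | dccaaefdebahadchebdhafc
  13 |  17 | dchebdhafc
  14 |   3 | ddccaaefdebahadchebdhafc
  15 |  11 | debahadchebdhafc
  16 |   0 | dfcddccaaefdebahadchebdhafc
  17 |  22 | dhafc
  18 |  12 | ebahadchebdhafc
  19 |  20 | ebdhafc
  20 |   9 | efdebahadchebdhafc
  21 |  25 | fc
  22 |   1 | fcddccaaefdebahadchebdhafc
  23 |  10 | fdebahadchebdhafc
  24 |  15 | hadchebdhafc
  25 |  23 | hafc
  26 |  19 | hebdhafc

SA = [7, 16, 8, 24, 14, 13, 21, 26, 6, 5, 2, 18, 4, 17, 3, 11, 0, 22, 12, 20, 9, 25, 1, 10, 15, 23, 19]
rank  pair      lcp
   1  s[7:],s[16:]  1  'a'
   2  s[16:],s[8:]  1  'a'
   3  s[8:],s[24:]  1  'a'
   4  s[24:],s[14:]  1  'a'
   5  s[14:],s[13:]  0  ''
   6  s[13:],s[21:]  1  'b'
   7  s[21:],s[26:]  0  ''
   8  s[26:],s[6:]  1  'c'
   9  s[6:],s[5:]  1  'c'
  10  s[5:],s[2:]  1  'c'
  11  s[2:],s[18:]  1  'c'
  12  s[18:],s[4:]  0  ''
  13  s[4:],s[17:]  2  'dc'
  14  s[17:],s[3:]  1  'd'
  15  s[3:],s[11:]  1  'd'
  16  s[11:],s[0:]  1  'd'
  17  s[0:],s[22:]  1  'd'
  18  s[22:],s[12:]  0  ''
  19  s[12:],s[20:]  2  'eb'
  20  s[20:],s[9:]  1  'e'
  21  s[9:],s[25:]  0  ''
  22  s[25:],s[1:]  2  'fc'
  23  s[1:],s[10:]  1  'f'
  24  s[10:],s[15:]  0  ''
  25  s[15:],s[23:]  2  'ha'
  26  s[23:],s[19:]  1  'h'

[0, 1, 1, 1, 1, 0, 1, 0, 1, 1, 1, 1, 0, 2, 1, 1, 1, 1, 0, 2, 1, 0, 2, 1, 0, 2, 1]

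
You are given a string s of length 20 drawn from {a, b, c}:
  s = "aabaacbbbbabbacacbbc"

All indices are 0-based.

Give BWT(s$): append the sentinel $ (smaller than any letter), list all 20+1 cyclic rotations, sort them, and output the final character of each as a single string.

rank  rotation               last
    0  $aabaacbbbbabbacacbbc  c
    1  aabaacbbbbabbacacbbc$  $
    2  aacbbbbabbacacbbc$aab  b
    3  abaacbbbbabbacacbbc$a  a
    4  abbacacbbc$aabaacbbbb  b
    5  acacbbc$aabaacbbbbabb  b
    6  acbbbbabbacacbbc$aaba  a
    7  acbbc$aabaacbbbbabbac  c
    8  baacbbbbabbacacbbc$aa  a
    9  babbacacbbc$aabaacbbb  b
   10  bacacbbc$aabaacbbbbab  b
   11  bbabbacacbbc$aabaacbb  b
   12  bbacacbbc$aabaacbbbba  a
   13  bbbabbacacbbc$aabaacb  b
   14  bbbbabbacacbbc$aabaac  c
   15  bbc$aabaacbbbbabbacac  c
   16  bc$aabaacbbbbabbacacb  b
   17  c$aabaacbbbbabbacacbb  b
   18  cacbbc$aabaacbbbbabba  a
   19  cbbbbabbacacbbc$aabaa  a
   20  cbbc$aabaacbbbbabbaca  a

c$babbacabbbabccbbaaa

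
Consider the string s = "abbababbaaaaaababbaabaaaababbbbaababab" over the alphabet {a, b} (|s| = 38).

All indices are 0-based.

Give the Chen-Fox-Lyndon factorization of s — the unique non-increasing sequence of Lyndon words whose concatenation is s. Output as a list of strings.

emit factor 1: 'abb' (i=0, period=3)
emit factor 2: 'ababb' (i=3, period=5)
emit factor 3: 'aaaaaababbaabaaaababbbbaababab' (i=8, period=30)

["abb", "ababb", "aaaaaababbaabaaaababbbbaababab"]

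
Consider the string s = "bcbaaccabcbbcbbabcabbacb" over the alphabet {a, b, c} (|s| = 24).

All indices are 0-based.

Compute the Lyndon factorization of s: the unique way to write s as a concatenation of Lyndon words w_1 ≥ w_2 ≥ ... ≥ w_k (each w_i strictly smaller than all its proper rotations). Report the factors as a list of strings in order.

["bc", "b", "aaccabcbbcbbabcabbacb"]

emit factor 1: 'bc' (i=0, period=2)
emit factor 2: 'b' (i=2, period=1)
emit factor 3: 'aaccabcbbcbbabcabbacb' (i=3, period=21)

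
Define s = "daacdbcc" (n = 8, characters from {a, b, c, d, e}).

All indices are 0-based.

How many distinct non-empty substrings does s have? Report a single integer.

32

sorted suffixes:
  #0 SA[0]=1  'aacdbcc'
  #1 SA[1]=2  'acdbcc'
  #2 SA[2]=5  'bcc'
  #3 SA[3]=7  'c'
  #4 SA[4]=6  'cc'
  #5 SA[5]=3  'cdbcc'
  #6 SA[6]=0  'daacdbcc'
  #7 SA[7]=4  'dbcc'

SA = [1, 2, 5, 7, 6, 3, 0, 4]
i: (SA[i-1],SA[i]) lcp shared
  1: (1,2) 1 'a'
  2: (2,5) 0 ''
  3: (5,7) 0 ''
  4: (7,6) 1 'c'
  5: (6,3) 1 'c'
  6: (3,0) 0 ''
  7: (0,4) 1 'd'

n(n+1)/2 = 8·9/2 = 36
Σ LCP = 0 + 1 + 0 + 0 + 1 + 1 + 0 + 1 = 4
distinct = 36 − 4 = 32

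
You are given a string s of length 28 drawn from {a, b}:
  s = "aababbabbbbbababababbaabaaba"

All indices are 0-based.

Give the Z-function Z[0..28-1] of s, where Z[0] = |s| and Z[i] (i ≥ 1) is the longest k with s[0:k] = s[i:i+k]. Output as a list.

[28, 1, 0, 1, 0, 0, 1, 0, 0, 0, 0, 0, 1, 0, 1, 0, 1, 0, 1, 0, 0, 4, 1, 0, 4, 1, 0, 1]

Z[0]=28
i=1: outside box; Z[1]=1 grow→box=[1,2)
i=2: outside box; Z[2]=0
i=3: outside box; Z[3]=1 grow→box=[3,4)
i=4: outside box; Z[4]=0
i=5: outside box; Z[5]=0
i=6: outside box; Z[6]=1 grow→box=[6,7)
i=7: outside box; Z[7]=0
i=8: outside box; Z[8]=0
i=9: outside box; Z[9]=0
i=10: outside box; Z[10]=0
i=11: outside box; Z[11]=0
i=12: outside box; Z[12]=1 grow→box=[12,13)
i=13: outside box; Z[13]=0
i=14: outside box; Z[14]=1 grow→box=[14,15)
i=15: outside box; Z[15]=0
i=16: outside box; Z[16]=1 grow→box=[16,17)
i=17: outside box; Z[17]=0
i=18: outside box; Z[18]=1 grow→box=[18,19)
i=19: outside box; Z[19]=0
i=20: outside box; Z[20]=0
i=21: outside box; Z[21]=4 grow→box=[21,25)
i=22: min(r-i=3, Z[1]=1)=1; Z[22]=1
i=23: min(r-i=2, Z[2]=0)=0; Z[23]=0
i=24: min(r-i=1, Z[3]=1)=1; Z[24]=4 grow→box=[24,28)
i=25: min(r-i=3, Z[1]=1)=1; Z[25]=1
i=26: min(r-i=2, Z[2]=0)=0; Z[26]=0
i=27: min(r-i=1, Z[3]=1)=1; Z[27]=1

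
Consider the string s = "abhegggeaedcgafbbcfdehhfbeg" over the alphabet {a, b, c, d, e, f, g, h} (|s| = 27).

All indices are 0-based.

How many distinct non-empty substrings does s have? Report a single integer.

rank→(start, suffix):
  0 → (0, 'abhegggeaedcgafbbcfdehhfbeg')
  1 → (8, 'aedcgafbbcfdehhfbeg')
  2 → (13, 'afbbcfdehhfbeg')
  3 → (15, 'bbcfdehhfbeg')
  4 → (16, 'bcfdehhfbeg')
  5 → (24, 'beg')
  6 → (1, 'bhegggeaedcgafbbcfdehhfbeg')
  7 → (17, 'cfdehhfbeg')
  8 → (11, 'cgafbbcfdehhfbeg')
  9 → (10, 'dcgafbbcfdehhfbeg')
  10 → (19, 'dehhfbeg')
  11 → (7, 'eaedcgafbbcfdehhfbeg')
  12 → (9, 'edcgafbbcfdehhfbeg')
  13 → (25, 'eg')
  14 → (3, 'egggeaedcgafbbcfdehhfbeg')
  15 → (20, 'ehhfbeg')
  16 → (14, 'fbbcfdehhfbeg')
  17 → (23, 'fbeg')
  18 → (18, 'fdehhfbeg')
  19 → (26, 'g')
  20 → (12, 'gafbbcfdehhfbeg')
  21 → (6, 'geaedcgafbbcfdehhfbeg')
  22 → (5, 'ggeaedcgafbbcfdehhfbeg')
  23 → (4, 'gggeaedcgafbbcfdehhfbeg')
  24 → (2, 'hegggeaedcgafbbcfdehhfbeg')
  25 → (22, 'hfbeg')
  26 → (21, 'hhfbeg')

SA = [0, 8, 13, 15, 16, 24, 1, 17, 11, 10, 19, 7, 9, 25, 3, 20, 14, 23, 18, 26, 12, 6, 5, 4, 2, 22, 21]
[i] adj suffixes → lcp
  [1] 0/8 → 1 ('a')
  [2] 8/13 → 1 ('a')
  [3] 13/15 → 0 ('')
  [4] 15/16 → 1 ('b')
  [5] 16/24 → 1 ('b')
  [6] 24/1 → 1 ('b')
  [7] 1/17 → 0 ('')
  [8] 17/11 → 1 ('c')
  [9] 11/10 → 0 ('')
  [10] 10/19 → 1 ('d')
  [11] 19/7 → 0 ('')
  [12] 7/9 → 1 ('e')
  [13] 9/25 → 1 ('e')
  [14] 25/3 → 2 ('eg')
  [15] 3/20 → 1 ('e')
  [16] 20/14 → 0 ('')
  [17] 14/23 → 2 ('fb')
  [18] 23/18 → 1 ('f')
  [19] 18/26 → 0 ('')
  [20] 26/12 → 1 ('g')
  [21] 12/6 → 1 ('g')
  [22] 6/5 → 1 ('g')
  [23] 5/4 → 2 ('gg')
  [24] 4/2 → 0 ('')
  [25] 2/22 → 1 ('h')
  [26] 22/21 → 1 ('h')

n(n+1)/2 = 27·28/2 = 378
Σ LCP = 0 + 1 + 1 + 0 + 1 + 1 + 1 + 0 + 1 + 0 + 1 + 0 + 1 + 1 + 2 + 1 + 0 + 2 + 1 + 0 + 1 + 1 + 1 + 2 + 0 + 1 + 1 = 22
distinct = 378 − 22 = 356

356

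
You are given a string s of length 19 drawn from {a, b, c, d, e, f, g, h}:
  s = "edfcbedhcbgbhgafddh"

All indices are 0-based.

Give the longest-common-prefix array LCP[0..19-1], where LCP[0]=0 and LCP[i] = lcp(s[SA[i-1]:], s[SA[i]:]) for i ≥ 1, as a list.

[0, 0, 1, 1, 0, 2, 0, 1, 1, 2, 0, 2, 0, 1, 0, 1, 0, 1, 1]

rank | idx | suffix
   0 |  14 | afddh
   1 |   4 | bedhcbgbhgafddh
   2 |   9 | bgbhgafddh
   3 |  11 | bhgafddh
   4 |   3 | cbedhcbgbhgafddh
   5 |   8 | cbgbhgafddh
   6 |  16 | ddh
   7 |   1 | dfcbedhcbgbhgafddh
   8 |  17 | dh
   9 |   6 | dhcbgbhgafddh
  10 |   0 | edfcbedhcbgbhgafddh
  11 |   5 | edhcbgbhgafddh
  12 |   2 | fcbedhcbgbhgafddh
  13 |  15 | fddh
  14 |  13 | gafddh
  15 |  10 | gbhgafddh
  16 |  18 | h
  17 |   7 | hcbgbhgafddh
  18 |  12 | hgafddh

SA = [14, 4, 9, 11, 3, 8, 16, 1, 17, 6, 0, 5, 2, 15, 13, 10, 18, 7, 12]
rank  pair      lcp
   1  s[14:],s[4:]  0  ''
   2  s[4:],s[9:]  1  'b'
   3  s[9:],s[11:]  1  'b'
   4  s[11:],s[3:]  0  ''
   5  s[3:],s[8:]  2  'cb'
   6  s[8:],s[16:]  0  ''
   7  s[16:],s[1:]  1  'd'
   8  s[1:],s[17:]  1  'd'
   9  s[17:],s[6:]  2  'dh'
  10  s[6:],s[0:]  0  ''
  11  s[0:],s[5:]  2  'ed'
  12  s[5:],s[2:]  0  ''
  13  s[2:],s[15:]  1  'f'
  14  s[15:],s[13:]  0  ''
  15  s[13:],s[10:]  1  'g'
  16  s[10:],s[18:]  0  ''
  17  s[18:],s[7:]  1  'h'
  18  s[7:],s[12:]  1  'h'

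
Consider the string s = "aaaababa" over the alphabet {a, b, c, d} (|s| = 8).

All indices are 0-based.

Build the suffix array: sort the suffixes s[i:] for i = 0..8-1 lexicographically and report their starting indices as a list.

sorted suffixes:
  #0 SA[0]=7  'a'
  #1 SA[1]=0  'aaaababa'
  #2 SA[2]=1  'aaababa'
  #3 SA[3]=2  'aababa'
  #4 SA[4]=5  'aba'
  #5 SA[5]=3  'ababa'
  #6 SA[6]=6  'ba'
  #7 SA[7]=4  'baba'

[7, 0, 1, 2, 5, 3, 6, 4]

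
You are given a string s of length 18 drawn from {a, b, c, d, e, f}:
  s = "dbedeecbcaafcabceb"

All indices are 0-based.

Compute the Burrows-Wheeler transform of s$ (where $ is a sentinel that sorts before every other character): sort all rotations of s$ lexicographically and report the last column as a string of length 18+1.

rank  rotation             last
    0  $dbedeecbcaafcabceb  b
    1  aafcabceb$dbedeecbc  c
    2  abceb$dbedeecbcaafc  c
    3  afcabceb$dbedeecbca  a
    4  b$dbedeecbcaafcabce  e
    5  bcaafcabceb$dbedeec  c
    6  bceb$dbedeecbcaafca  a
    7  bedeecbcaafcabceb$d  d
    8  caafcabceb$dbedeecb  b
    9  cabceb$dbedeecbcaaf  f
   10  cbcaafcabceb$dbedee  e
   11  ceb$dbedeecbcaafcab  b
   12  dbedeecbcaafcabceb$  $
   13  deecbcaafcabceb$dbe  e
   14  eb$dbedeecbcaafcabc  c
   15  ecbcaafcabceb$dbede  e
   16  edeecbcaafcabceb$db  b
   17  eecbcaafcabceb$dbed  d
   18  fcabceb$dbedeecbcaa  a

bccaecadbfeb$ecebda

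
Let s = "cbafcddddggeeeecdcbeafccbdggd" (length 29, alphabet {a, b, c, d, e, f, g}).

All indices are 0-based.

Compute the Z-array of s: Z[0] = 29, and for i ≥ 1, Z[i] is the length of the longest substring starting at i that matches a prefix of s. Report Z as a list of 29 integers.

[29, 0, 0, 0, 1, 0, 0, 0, 0, 0, 0, 0, 0, 0, 0, 1, 0, 2, 0, 0, 0, 0, 1, 2, 0, 0, 0, 0, 0]

Z[0]=29
i=1: i≥r, start 0; Z[1]=0
i=2: i≥r, start 0; Z[2]=0
i=3: i≥r, start 0; Z[3]=0
i=4: i≥r, start 0; Z[4]=1 grow→box=[4,5)
i=5: i≥r, start 0; Z[5]=0
i=6: i≥r, start 0; Z[6]=0
i=7: i≥r, start 0; Z[7]=0
i=8: i≥r, start 0; Z[8]=0
i=9: i≥r, start 0; Z[9]=0
i=10: i≥r, start 0; Z[10]=0
i=11: i≥r, start 0; Z[11]=0
i=12: i≥r, start 0; Z[12]=0
i=13: i≥r, start 0; Z[13]=0
i=14: i≥r, start 0; Z[14]=0
i=15: i≥r, start 0; Z[15]=1 grow→box=[15,16)
i=16: i≥r, start 0; Z[16]=0
i=17: i≥r, start 0; Z[17]=2 grow→box=[17,19)
i=18: min(r-i=1, Z[1]=0)=0; Z[18]=0
i=19: i≥r, start 0; Z[19]=0
i=20: i≥r, start 0; Z[20]=0
i=21: i≥r, start 0; Z[21]=0
i=22: i≥r, start 0; Z[22]=1 grow→box=[22,23)
i=23: i≥r, start 0; Z[23]=2 grow→box=[23,25)
i=24: min(r-i=1, Z[1]=0)=0; Z[24]=0
i=25: i≥r, start 0; Z[25]=0
i=26: i≥r, start 0; Z[26]=0
i=27: i≥r, start 0; Z[27]=0
i=28: i≥r, start 0; Z[28]=0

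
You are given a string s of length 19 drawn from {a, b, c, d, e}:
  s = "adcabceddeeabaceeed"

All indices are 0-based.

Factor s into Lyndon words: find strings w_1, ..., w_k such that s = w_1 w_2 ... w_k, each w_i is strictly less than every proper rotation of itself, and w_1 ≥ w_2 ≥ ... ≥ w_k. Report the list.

emit factor 1: 'adc' (i=0, period=3)
emit factor 2: 'abceddee' (i=3, period=8)
emit factor 3: 'abaceeed' (i=11, period=8)

["adc", "abceddee", "abaceeed"]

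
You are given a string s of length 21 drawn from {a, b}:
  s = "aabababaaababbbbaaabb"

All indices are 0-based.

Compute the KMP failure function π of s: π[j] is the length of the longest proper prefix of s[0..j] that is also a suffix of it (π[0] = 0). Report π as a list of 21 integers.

π[0] = 0
j=1 s[j]='a': π[1]=1 (border 'a')
j=2 s[j]='b': k: 1→0; π[2]=0 (border '')
j=3 s[j]='a': π[3]=1 (border 'a')
j=4 s[j]='b': k: 1→0; π[4]=0 (border '')
j=5 s[j]='a': π[5]=1 (border 'a')
j=6 s[j]='b': k: 1→0; π[6]=0 (border '')
j=7 s[j]='a': π[7]=1 (border 'a')
j=8 s[j]='a': π[8]=2 (border 'aa')
j=9 s[j]='a': k: 2→1; π[9]=2 (border 'aa')
j=10 s[j]='b': π[10]=3 (border 'aab')
j=11 s[j]='a': π[11]=4 (border 'aaba')
j=12 s[j]='b': π[12]=5 (border 'aabab')
j=13 s[j]='b': k: 5→0; π[13]=0 (border '')
j=14 s[j]='b': π[14]=0 (border '')
j=15 s[j]='b': π[15]=0 (border '')
j=16 s[j]='a': π[16]=1 (border 'a')
j=17 s[j]='a': π[17]=2 (border 'aa')
j=18 s[j]='a': k: 2→1; π[18]=2 (border 'aa')
j=19 s[j]='b': π[19]=3 (border 'aab')
j=20 s[j]='b': k: 3→0; π[20]=0 (border '')

[0, 1, 0, 1, 0, 1, 0, 1, 2, 2, 3, 4, 5, 0, 0, 0, 1, 2, 2, 3, 0]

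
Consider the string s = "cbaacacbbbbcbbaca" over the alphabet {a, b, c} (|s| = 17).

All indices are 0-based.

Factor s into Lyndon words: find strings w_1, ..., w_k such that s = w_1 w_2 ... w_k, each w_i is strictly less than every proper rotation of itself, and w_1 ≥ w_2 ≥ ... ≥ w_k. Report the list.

["c", "b", "aacacbbbbcbbac", "a"]

emit factor 1: 'c' (i=0, period=1)
emit factor 2: 'b' (i=1, period=1)
emit factor 3: 'aacacbbbbcbbac' (i=2, period=14)
emit factor 4: 'a' (i=16, period=1)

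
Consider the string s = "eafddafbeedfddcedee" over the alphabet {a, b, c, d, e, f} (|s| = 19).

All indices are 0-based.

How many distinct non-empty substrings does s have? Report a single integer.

171

sorted suffixes:
  #0 SA[0]=5  'afbeedfddcedee'
  #1 SA[1]=1  'afddafbeedfddcedee'
  #2 SA[2]=7  'beedfddcedee'
  #3 SA[3]=14  'cedee'
  #4 SA[4]=4  'dafbeedfddcedee'
  #5 SA[5]=13  'dcedee'
  #6 SA[6]=3  'ddafbeedfddcedee'
  #7 SA[7]=12  'ddcedee'
  #8 SA[8]=16  'dee'
  #9 SA[9]=10  'dfddcedee'
  #10 SA[10]=18  'e'
  #11 SA[11]=0  'eafddafbeedfddcedee'
  #12 SA[12]=15  'edee'
  #13 SA[13]=9  'edfddcedee'
  #14 SA[14]=17  'ee'
  #15 SA[15]=8  'eedfddcedee'
  #16 SA[16]=6  'fbeedfddcedee'
  #17 SA[17]=2  'fddafbeedfddcedee'
  #18 SA[18]=11  'fddcedee'

SA = [5, 1, 7, 14, 4, 13, 3, 12, 16, 10, 18, 0, 15, 9, 17, 8, 6, 2, 11]
[i] adj suffixes → lcp
  [1] 5/1 → 2 ('af')
  [2] 1/7 → 0 ('')
  [3] 7/14 → 0 ('')
  [4] 14/4 → 0 ('')
  [5] 4/13 → 1 ('d')
  [6] 13/3 → 1 ('d')
  [7] 3/12 → 2 ('dd')
  [8] 12/16 → 1 ('d')
  [9] 16/10 → 1 ('d')
  [10] 10/18 → 0 ('')
  [11] 18/0 → 1 ('e')
  [12] 0/15 → 1 ('e')
  [13] 15/9 → 2 ('ed')
  [14] 9/17 → 1 ('e')
  [15] 17/8 → 2 ('ee')
  [16] 8/6 → 0 ('')
  [17] 6/2 → 1 ('f')
  [18] 2/11 → 3 ('fdd')

n(n+1)/2 = 19·20/2 = 190
Σ LCP = 0 + 2 + 0 + 0 + 0 + 1 + 1 + 2 + 1 + 1 + 0 + 1 + 1 + 2 + 1 + 2 + 0 + 1 + 3 = 19
distinct = 190 − 19 = 171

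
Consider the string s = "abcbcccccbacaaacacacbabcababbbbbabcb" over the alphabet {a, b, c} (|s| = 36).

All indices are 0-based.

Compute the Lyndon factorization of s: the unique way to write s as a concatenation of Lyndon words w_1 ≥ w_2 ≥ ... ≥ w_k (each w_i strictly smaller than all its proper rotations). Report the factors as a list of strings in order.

["abcbcccccbac", "aaacacacbabcababbbbbabcb"]

emit factor 1: 'abcbcccccbac' (i=0, period=12)
emit factor 2: 'aaacacacbabcababbbbbabcb' (i=12, period=24)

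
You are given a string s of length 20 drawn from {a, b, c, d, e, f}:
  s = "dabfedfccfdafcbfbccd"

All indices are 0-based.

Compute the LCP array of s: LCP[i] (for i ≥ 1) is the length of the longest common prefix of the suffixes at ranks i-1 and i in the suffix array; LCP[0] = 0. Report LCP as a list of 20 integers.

rank→(start, suffix):
  0 → (1, 'abfedfccfdafcbfbccd')
  1 → (11, 'afcbfbccd')
  2 → (16, 'bccd')
  3 → (14, 'bfbccd')
  4 → (2, 'bfedfccfdafcbfbccd')
  5 → (13, 'cbfbccd')
  6 → (17, 'ccd')
  7 → (7, 'ccfdafcbfbccd')
  8 → (18, 'cd')
  9 → (8, 'cfdafcbfbccd')
  10 → (19, 'd')
  11 → (0, 'dabfedfccfdafcbfbccd')
  12 → (10, 'dafcbfbccd')
  13 → (5, 'dfccfdafcbfbccd')
  14 → (4, 'edfccfdafcbfbccd')
  15 → (15, 'fbccd')
  16 → (12, 'fcbfbccd')
  17 → (6, 'fccfdafcbfbccd')
  18 → (9, 'fdafcbfbccd')
  19 → (3, 'fedfccfdafcbfbccd')

SA = [1, 11, 16, 14, 2, 13, 17, 7, 18, 8, 19, 0, 10, 5, 4, 15, 12, 6, 9, 3]
i: (SA[i-1],SA[i]) lcp shared
  1: (1,11) 1 'a'
  2: (11,16) 0 ''
  3: (16,14) 1 'b'
  4: (14,2) 2 'bf'
  5: (2,13) 0 ''
  6: (13,17) 1 'c'
  7: (17,7) 2 'cc'
  8: (7,18) 1 'c'
  9: (18,8) 1 'c'
  10: (8,19) 0 ''
  11: (19,0) 1 'd'
  12: (0,10) 2 'da'
  13: (10,5) 1 'd'
  14: (5,4) 0 ''
  15: (4,15) 0 ''
  16: (15,12) 1 'f'
  17: (12,6) 2 'fc'
  18: (6,9) 1 'f'
  19: (9,3) 1 'f'

[0, 1, 0, 1, 2, 0, 1, 2, 1, 1, 0, 1, 2, 1, 0, 0, 1, 2, 1, 1]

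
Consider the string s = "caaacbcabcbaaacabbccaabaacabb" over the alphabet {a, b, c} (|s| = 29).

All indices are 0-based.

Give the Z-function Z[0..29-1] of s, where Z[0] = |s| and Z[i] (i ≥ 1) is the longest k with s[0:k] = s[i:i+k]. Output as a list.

Z[0]=29
i=1: fresh scan; Z[1]=0
i=2: fresh scan; Z[2]=0
i=3: fresh scan; Z[3]=0
i=4: fresh scan; Z[4]=1 extend→box=[4,5)
i=5: fresh scan; Z[5]=0
i=6: fresh scan; Z[6]=2 extend→box=[6,8)
i=7: min(r-i=1, Z[1]=0)=0; Z[7]=0
i=8: fresh scan; Z[8]=0
i=9: fresh scan; Z[9]=1 extend→box=[9,10)
i=10: fresh scan; Z[10]=0
i=11: fresh scan; Z[11]=0
i=12: fresh scan; Z[12]=0
i=13: fresh scan; Z[13]=0
i=14: fresh scan; Z[14]=2 extend→box=[14,16)
i=15: min(r-i=1, Z[1]=0)=0; Z[15]=0
i=16: fresh scan; Z[16]=0
i=17: fresh scan; Z[17]=0
i=18: fresh scan; Z[18]=1 extend→box=[18,19)
i=19: fresh scan; Z[19]=3 extend→box=[19,22)
i=20: min(r-i=2, Z[1]=0)=0; Z[20]=0
i=21: min(r-i=1, Z[2]=0)=0; Z[21]=0
i=22: fresh scan; Z[22]=0
i=23: fresh scan; Z[23]=0
i=24: fresh scan; Z[24]=0
i=25: fresh scan; Z[25]=2 extend→box=[25,27)
i=26: min(r-i=1, Z[1]=0)=0; Z[26]=0
i=27: fresh scan; Z[27]=0
i=28: fresh scan; Z[28]=0

[29, 0, 0, 0, 1, 0, 2, 0, 0, 1, 0, 0, 0, 0, 2, 0, 0, 0, 1, 3, 0, 0, 0, 0, 0, 2, 0, 0, 0]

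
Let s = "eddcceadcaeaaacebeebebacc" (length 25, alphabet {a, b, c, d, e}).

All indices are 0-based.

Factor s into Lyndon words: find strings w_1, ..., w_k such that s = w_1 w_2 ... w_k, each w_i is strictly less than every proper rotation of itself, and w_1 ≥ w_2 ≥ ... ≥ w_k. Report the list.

emit factor 1: 'e' (i=0, period=1)
emit factor 2: 'd' (i=1, period=1)
emit factor 3: 'd' (i=2, period=1)
emit factor 4: 'cce' (i=3, period=3)
emit factor 5: 'adcae' (i=6, period=5)
emit factor 6: 'aaacebeebebacc' (i=11, period=14)

["e", "d", "d", "cce", "adcae", "aaacebeebebacc"]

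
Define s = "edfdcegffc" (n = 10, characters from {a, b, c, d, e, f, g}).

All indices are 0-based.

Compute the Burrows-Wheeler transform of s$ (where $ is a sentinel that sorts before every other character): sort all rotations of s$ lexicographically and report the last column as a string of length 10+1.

rank  rotation     last
    0  $edfdcegffc  c
    1  c$edfdcegff  f
    2  cegffc$edfd  d
    3  dcegffc$edf  f
    4  dfdcegffc$e  e
    5  edfdcegffc$  $
    6  egffc$edfdc  c
    7  fc$edfdcegf  f
    8  fdcegffc$ed  d
    9  ffc$edfdceg  g
   10  gffc$edfdce  e

cfdfe$cfdge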